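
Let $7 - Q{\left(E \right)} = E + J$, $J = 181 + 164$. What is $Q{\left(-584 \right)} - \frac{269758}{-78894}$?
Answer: $\frac{9838841}{39447} \approx 249.42$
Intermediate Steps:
$J = 345$
$Q{\left(E \right)} = -338 - E$ ($Q{\left(E \right)} = 7 - \left(E + 345\right) = 7 - \left(345 + E\right) = -338 - E$)
$Q{\left(-584 \right)} - \frac{269758}{-78894} = \left(-338 - -584\right) - \frac{269758}{-78894} = \left(-338 + 584\right) - 269758 \left(- \frac{1}{78894}\right) = 246 - - \frac{134879}{39447} = 246 + \frac{134879}{39447} = \frac{9838841}{39447}$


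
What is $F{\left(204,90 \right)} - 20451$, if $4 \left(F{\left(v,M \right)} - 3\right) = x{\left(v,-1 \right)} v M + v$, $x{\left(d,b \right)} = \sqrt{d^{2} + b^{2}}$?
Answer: $-20397 + 4590 \sqrt{41617} \approx 9.1597 \cdot 10^{5}$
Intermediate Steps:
$x{\left(d,b \right)} = \sqrt{b^{2} + d^{2}}$
$F{\left(v,M \right)} = 3 + \frac{v}{4} + \frac{M v \sqrt{1 + v^{2}}}{4}$ ($F{\left(v,M \right)} = 3 + \frac{\sqrt{\left(-1\right)^{2} + v^{2}} v M + v}{4} = 3 + \frac{\sqrt{1 + v^{2}} v M + v}{4} = 3 + \frac{v \sqrt{1 + v^{2}} M + v}{4} = 3 + \frac{M v \sqrt{1 + v^{2}} + v}{4} = 3 + \frac{v + M v \sqrt{1 + v^{2}}}{4} = 3 + \left(\frac{v}{4} + \frac{M v \sqrt{1 + v^{2}}}{4}\right) = 3 + \frac{v}{4} + \frac{M v \sqrt{1 + v^{2}}}{4}$)
$F{\left(204,90 \right)} - 20451 = \left(3 + \frac{1}{4} \cdot 204 + \frac{1}{4} \cdot 90 \cdot 204 \sqrt{1 + 204^{2}}\right) - 20451 = \left(3 + 51 + \frac{1}{4} \cdot 90 \cdot 204 \sqrt{1 + 41616}\right) - 20451 = \left(3 + 51 + \frac{1}{4} \cdot 90 \cdot 204 \sqrt{41617}\right) - 20451 = \left(3 + 51 + 4590 \sqrt{41617}\right) - 20451 = \left(54 + 4590 \sqrt{41617}\right) - 20451 = -20397 + 4590 \sqrt{41617}$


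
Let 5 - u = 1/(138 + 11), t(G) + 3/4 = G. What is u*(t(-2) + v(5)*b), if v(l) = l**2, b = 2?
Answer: 35154/149 ≈ 235.93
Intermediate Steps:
t(G) = -3/4 + G
u = 744/149 (u = 5 - 1/(138 + 11) = 5 - 1/149 = 744/149 ≈ 4.9933)
u*(t(-2) + v(5)*b) = 744*((-3/4 - 2) + 5**2*2)/149 = 744*(-11/4 + 25*2)/149 = 744*(-11/4 + 50)/149 = (744/149)*(189/4) = 35154/149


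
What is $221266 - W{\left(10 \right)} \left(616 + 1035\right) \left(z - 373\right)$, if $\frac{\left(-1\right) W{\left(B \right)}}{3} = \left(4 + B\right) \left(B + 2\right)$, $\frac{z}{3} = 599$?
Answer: $1185137362$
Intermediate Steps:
$z = 1797$ ($z = 3 \cdot 599 = 1797$)
$W{\left(B \right)} = - 3 \left(2 + B\right) \left(4 + B\right)$ ($W{\left(B \right)} = - 3 \left(4 + B\right) \left(B + 2\right) = - 3 \left(4 + B\right) \left(2 + B\right) = - 3 \left(2 + B\right) \left(4 + B\right)$)
$221266 - W{\left(10 \right)} \left(616 + 1035\right) \left(z - 373\right) = 221266 - \left(-24 - 180 - 3 \cdot 10^{2}\right) \left(616 + 1035\right) \left(1797 - 373\right) = 221266 - \left(-24 - 180 - 300\right) 1651 \cdot 1424 = 221266 - \left(-24 - 180 - 300\right) 2351024 = 221266 - \left(-504\right) 2351024 = 221266 - -1184916096 = 221266 + 1184916096 = 1185137362$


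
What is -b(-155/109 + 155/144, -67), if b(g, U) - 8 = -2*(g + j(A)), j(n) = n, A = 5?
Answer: 10271/7848 ≈ 1.3087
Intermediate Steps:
b(g, U) = -2 - 2*g (b(g, U) = 8 - 2*(g + 5) = 8 - 2*(5 + g) = 8 + (-10 - 2*g) = -2 - 2*g)
-b(-155/109 + 155/144, -67) = -(-2 - 2*(-155/109 + 155/144)) = -(-2 - 2*(-5425/15696)) = -(-2 + 5425/7848) = -1*(-10271/7848) = 10271/7848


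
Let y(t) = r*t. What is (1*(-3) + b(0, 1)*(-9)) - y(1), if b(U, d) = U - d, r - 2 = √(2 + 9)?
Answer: 4 - √11 ≈ 0.68338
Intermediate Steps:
r = 2 + √11 (r = 2 + √(2 + 9) = 2 + √11 ≈ 5.3166)
y(t) = t*(2 + √11) (y(t) = (2 + √11)*t = t*(2 + √11))
(1*(-3) + b(0, 1)*(-9)) - y(1) = (1*(-3) + (0 - 1*1)*(-9)) - (2 + √11) = (-3 + (0 - 1)*(-9)) - (2 + √11) = (-3 - 1*(-9)) + (-2 - √11) = (-3 + 9) + (-2 - √11) = 6 + (-2 - √11) = 4 - √11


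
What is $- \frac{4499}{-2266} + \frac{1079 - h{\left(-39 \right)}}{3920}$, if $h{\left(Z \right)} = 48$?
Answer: $\frac{907833}{403760} \approx 2.2484$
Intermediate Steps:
$- \frac{4499}{-2266} + \frac{1079 - h{\left(-39 \right)}}{3920} = - \frac{4499}{-2266} + \frac{1079 - 48}{3920} = \left(-4499\right) \left(- \frac{1}{2266}\right) + \left(1079 - 48\right) \frac{1}{3920} = \frac{409}{206} + 1031 \cdot \frac{1}{3920} = \frac{409}{206} + \frac{1031}{3920} = \frac{907833}{403760}$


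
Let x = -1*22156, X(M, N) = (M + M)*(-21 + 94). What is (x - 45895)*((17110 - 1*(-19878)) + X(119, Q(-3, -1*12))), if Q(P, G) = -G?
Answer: -3699388462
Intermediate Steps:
X(M, N) = 146*M (X(M, N) = (2*M)*73 = 146*M)
x = -22156
(x - 45895)*((17110 - 1*(-19878)) + X(119, Q(-3, -1*12))) = (-22156 - 45895)*((17110 - 1*(-19878)) + 146*119) = -68051*((17110 + 19878) + 17374) = -68051*(36988 + 17374) = -68051*54362 = -3699388462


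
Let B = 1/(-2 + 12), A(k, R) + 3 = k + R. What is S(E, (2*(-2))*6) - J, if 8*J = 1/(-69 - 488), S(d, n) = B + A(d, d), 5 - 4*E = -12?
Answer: 124773/22280 ≈ 5.6002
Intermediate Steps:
A(k, R) = -3 + R + k (A(k, R) = -3 + (k + R) = -3 + (R + k) = -3 + R + k)
B = ⅒ (B = 1/10 = ⅒ ≈ 0.10000)
E = 17/4 (E = 5/4 - ¼*(-12) = 5/4 + 3 = 17/4 ≈ 4.2500)
S(d, n) = -29/10 + 2*d (S(d, n) = ⅒ + (-3 + d + d) = ⅒ + (-3 + 2*d) = -29/10 + 2*d)
J = -1/4456 (J = 1/(8*(-69 - 488)) = (⅛)/(-557) = (⅛)*(-1/557) = -1/4456 ≈ -0.00022442)
S(E, (2*(-2))*6) - J = (-29/10 + 2*(17/4)) - 1*(-1/4456) = (-29/10 + 17/2) + 1/4456 = 28/5 + 1/4456 = 124773/22280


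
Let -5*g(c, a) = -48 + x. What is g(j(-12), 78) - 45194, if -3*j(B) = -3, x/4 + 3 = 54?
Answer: -226126/5 ≈ -45225.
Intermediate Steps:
x = 204 (x = -12 + 4*54 = -12 + 216 = 204)
j(B) = 1 (j(B) = -⅓*(-3) = 1)
g(c, a) = -156/5 (g(c, a) = -(-48 + 204)/5 = -⅕*156 = -156/5)
g(j(-12), 78) - 45194 = -156/5 - 45194 = -226126/5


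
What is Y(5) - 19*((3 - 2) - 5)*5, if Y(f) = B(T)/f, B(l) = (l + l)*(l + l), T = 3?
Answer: 1936/5 ≈ 387.20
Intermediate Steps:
B(l) = 4*l² (B(l) = (2*l)*(2*l) = 4*l²)
Y(f) = 36/f (Y(f) = (4*3²)/f = (4*9)/f = 36/f)
Y(5) - 19*((3 - 2) - 5)*5 = 36/5 - 19*((3 - 2) - 5)*5 = 36*(⅕) - 19*(1 - 5)*5 = 36/5 - (-76)*5 = 36/5 - 19*(-20) = 36/5 + 380 = 1936/5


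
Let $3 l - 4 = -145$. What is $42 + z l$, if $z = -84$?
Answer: $3990$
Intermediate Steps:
$l = -47$ ($l = \frac{4}{3} + \frac{1}{3} \left(-145\right) = \frac{4}{3} - \frac{145}{3} = -47$)
$42 + z l = 42 - -3948 = 42 + 3948 = 3990$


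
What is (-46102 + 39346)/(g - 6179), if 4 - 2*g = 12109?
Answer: 13512/24463 ≈ 0.55234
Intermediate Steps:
g = -12105/2 (g = 2 - ½*12109 = 2 - 12109/2 = -12105/2 ≈ -6052.5)
(-46102 + 39346)/(g - 6179) = (-46102 + 39346)/(-12105/2 - 6179) = -6756/(-24463/2) = -6756*(-2/24463) = 13512/24463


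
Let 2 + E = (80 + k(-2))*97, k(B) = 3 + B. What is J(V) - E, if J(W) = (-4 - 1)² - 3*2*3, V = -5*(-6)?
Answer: -7848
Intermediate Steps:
E = 7855 (E = -2 + (80 + (3 - 2))*97 = -2 + (80 + 1)*97 = -2 + 81*97 = -2 + 7857 = 7855)
V = 30
J(W) = 7 (J(W) = (-5)² - 6*3 = 25 - 18 = 7)
J(V) - E = 7 - 1*7855 = 7 - 7855 = -7848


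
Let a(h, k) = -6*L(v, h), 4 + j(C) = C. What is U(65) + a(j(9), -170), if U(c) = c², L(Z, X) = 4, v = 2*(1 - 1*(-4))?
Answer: 4201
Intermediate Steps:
j(C) = -4 + C
v = 10 (v = 2*(1 + 4) = 2*5 = 10)
a(h, k) = -24 (a(h, k) = -6*4 = -24)
U(65) + a(j(9), -170) = 65² - 24 = 4225 - 24 = 4201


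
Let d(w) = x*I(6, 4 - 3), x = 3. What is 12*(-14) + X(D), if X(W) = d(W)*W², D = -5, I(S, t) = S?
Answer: 282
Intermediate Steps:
d(w) = 18 (d(w) = 3*6 = 18)
X(W) = 18*W²
12*(-14) + X(D) = 12*(-14) + 18*(-5)² = -168 + 18*25 = -168 + 450 = 282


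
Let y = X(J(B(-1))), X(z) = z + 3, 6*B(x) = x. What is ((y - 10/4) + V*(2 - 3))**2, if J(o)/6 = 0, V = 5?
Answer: 81/4 ≈ 20.250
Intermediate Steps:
B(x) = x/6
J(o) = 0 (J(o) = 6*0 = 0)
X(z) = 3 + z
y = 3 (y = 3 + 0 = 3)
((y - 10/4) + V*(2 - 3))**2 = ((3 - 10/4) + 5*(2 - 3))**2 = ((3 - 10/4) + 5*(-1))**2 = ((3 - 1*5/2) - 5)**2 = ((3 - 5/2) - 5)**2 = (1/2 - 5)**2 = (-9/2)**2 = 81/4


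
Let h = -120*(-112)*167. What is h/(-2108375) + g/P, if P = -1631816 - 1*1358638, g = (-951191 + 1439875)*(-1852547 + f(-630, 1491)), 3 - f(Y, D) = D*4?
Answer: 1146627674213224/3775448175 ≈ 3.0371e+5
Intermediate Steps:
f(Y, D) = 3 - 4*D (f(Y, D) = 3 - D*4 = 3 - 4*D)
h = 2244480 (h = 13440*167 = 2244480)
g = -908223123472 (g = (-951191 + 1439875)*(-1852547 + (3 - 4*1491)) = 488684*(-1852547 + (3 - 5964)) = 488684*(-1852547 - 5961) = 488684*(-1858508) = -908223123472)
P = -2990454 (P = -1631816 - 1358638 = -2990454)
h/(-2108375) + g/P = 2244480/(-2108375) - 908223123472/(-2990454) = 2244480*(-1/2108375) - 908223123472*(-1/2990454) = -2688/2525 + 454111561736/1495227 = 1146627674213224/3775448175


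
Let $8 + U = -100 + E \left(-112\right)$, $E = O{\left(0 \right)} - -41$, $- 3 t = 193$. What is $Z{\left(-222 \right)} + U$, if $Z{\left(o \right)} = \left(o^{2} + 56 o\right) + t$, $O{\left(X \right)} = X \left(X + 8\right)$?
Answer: $\frac{96263}{3} \approx 32088.0$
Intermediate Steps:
$t = - \frac{193}{3}$ ($t = \left(- \frac{1}{3}\right) 193 = - \frac{193}{3} \approx -64.333$)
$O{\left(X \right)} = X \left(8 + X\right)$
$Z{\left(o \right)} = - \frac{193}{3} + o^{2} + 56 o$ ($Z{\left(o \right)} = \left(o^{2} + 56 o\right) - \frac{193}{3} = - \frac{193}{3} + o^{2} + 56 o$)
$E = 41$ ($E = 0 \left(8 + 0\right) - -41 = 0 \cdot 8 + 41 = 0 + 41 = 41$)
$U = -4700$ ($U = -8 + \left(-100 + 41 \left(-112\right)\right) = -8 - 4692 = -4700$)
$Z{\left(-222 \right)} + U = \left(- \frac{193}{3} + \left(-222\right)^{2} + 56 \left(-222\right)\right) - 4700 = \left(- \frac{193}{3} + 49284 - 12432\right) - 4700 = \frac{110363}{3} - 4700 = \frac{96263}{3}$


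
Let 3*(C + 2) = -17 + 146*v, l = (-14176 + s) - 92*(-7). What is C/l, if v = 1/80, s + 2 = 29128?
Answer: -847/1871280 ≈ -0.00045263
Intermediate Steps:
s = 29126 (s = -2 + 29128 = 29126)
v = 1/80 ≈ 0.012500
l = 15594 (l = (-14176 + 29126) - 92*(-7) = 14950 + 644 = 15594)
C = -847/120 (C = -2 + (-17 + 146*(1/80))/3 = -2 + (-17 + 73/40)/3 = -2 + (1/3)*(-607/40) = -2 - 607/120 = -847/120 ≈ -7.0583)
C/l = -847/120/15594 = -847/120*1/15594 = -847/1871280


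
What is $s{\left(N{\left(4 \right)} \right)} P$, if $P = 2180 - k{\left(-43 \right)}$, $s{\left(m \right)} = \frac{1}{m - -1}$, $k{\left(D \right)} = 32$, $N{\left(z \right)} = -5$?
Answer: $-537$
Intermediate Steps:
$s{\left(m \right)} = \frac{1}{1 + m}$ ($s{\left(m \right)} = \frac{1}{m + \left(-3 + 4\right)} = \frac{1}{m + 1} = \frac{1}{1 + m}$)
$P = 2148$ ($P = 2180 - 32 = 2148$)
$s{\left(N{\left(4 \right)} \right)} P = \frac{1}{1 - 5} \cdot 2148 = \frac{1}{-4} \cdot 2148 = \left(- \frac{1}{4}\right) 2148 = -537$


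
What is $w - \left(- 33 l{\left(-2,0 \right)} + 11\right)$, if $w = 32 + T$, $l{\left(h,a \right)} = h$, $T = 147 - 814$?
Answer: $-712$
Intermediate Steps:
$T = -667$
$w = -635$ ($w = 32 - 667 = -635$)
$w - \left(- 33 l{\left(-2,0 \right)} + 11\right) = -635 - \left(\left(-33\right) \left(-2\right) + 11\right) = -635 - \left(66 + 11\right) = -635 - 77 = -712$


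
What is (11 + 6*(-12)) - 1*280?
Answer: -341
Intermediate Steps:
(11 + 6*(-12)) - 1*280 = (11 - 72) - 280 = -61 - 280 = -341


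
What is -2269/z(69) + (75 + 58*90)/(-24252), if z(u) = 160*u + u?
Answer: -37949981/89805156 ≈ -0.42258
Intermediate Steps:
z(u) = 161*u
-2269/z(69) + (75 + 58*90)/(-24252) = -2269/(161*69) + (75 + 58*90)/(-24252) = -2269/11109 + (75 + 5220)*(-1/24252) = -2269*1/11109 + 5295*(-1/24252) = -2269/11109 - 1765/8084 = -37949981/89805156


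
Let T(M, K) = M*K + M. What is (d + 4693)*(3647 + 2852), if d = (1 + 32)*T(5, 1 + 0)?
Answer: 32644477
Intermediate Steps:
T(M, K) = M + K*M (T(M, K) = K*M + M = M + K*M)
d = 330 (d = (1 + 32)*(5*(1 + (1 + 0))) = 33*(5*(1 + 1)) = 33*(5*2) = 33*10 = 330)
(d + 4693)*(3647 + 2852) = (330 + 4693)*(3647 + 2852) = 5023*6499 = 32644477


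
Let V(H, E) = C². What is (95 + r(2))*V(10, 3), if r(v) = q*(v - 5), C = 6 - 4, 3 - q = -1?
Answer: 332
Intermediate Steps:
q = 4 (q = 3 - 1*(-1) = 3 + 1 = 4)
C = 2
V(H, E) = 4 (V(H, E) = 2² = 4)
r(v) = -20 + 4*v (r(v) = 4*(v - 5) = 4*(-5 + v) = -20 + 4*v)
(95 + r(2))*V(10, 3) = (95 + (-20 + 4*2))*4 = (95 + (-20 + 8))*4 = (95 - 12)*4 = 83*4 = 332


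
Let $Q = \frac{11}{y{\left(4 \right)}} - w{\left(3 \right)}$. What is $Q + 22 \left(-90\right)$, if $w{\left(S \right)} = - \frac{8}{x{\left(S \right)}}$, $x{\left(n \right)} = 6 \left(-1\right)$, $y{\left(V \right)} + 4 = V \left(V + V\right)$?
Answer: $- \frac{166399}{84} \approx -1980.9$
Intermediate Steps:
$y{\left(V \right)} = -4 + 2 V^{2}$ ($y{\left(V \right)} = -4 + V \left(V + V\right) = -4 + V 2 V = -4 + 2 V^{2}$)
$x{\left(n \right)} = -6$
$w{\left(S \right)} = \frac{4}{3}$ ($w{\left(S \right)} = - \frac{8}{-6} = \left(-8\right) \left(- \frac{1}{6}\right) = \frac{4}{3}$)
$Q = - \frac{79}{84}$ ($Q = \frac{11}{-4 + 2 \cdot 4^{2}} - \frac{4}{3} = \frac{11}{-4 + 2 \cdot 16} - \frac{4}{3} = \frac{11}{-4 + 32} - \frac{4}{3} = \frac{11}{28} - \frac{4}{3} = - \frac{79}{84} \approx -0.94048$)
$Q + 22 \left(-90\right) = - \frac{79}{84} + 22 \left(-90\right) = - \frac{79}{84} - 1980 = - \frac{166399}{84}$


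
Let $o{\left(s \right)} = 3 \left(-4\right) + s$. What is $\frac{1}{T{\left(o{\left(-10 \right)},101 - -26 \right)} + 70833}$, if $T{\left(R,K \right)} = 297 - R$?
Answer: $\frac{1}{71152} \approx 1.4054 \cdot 10^{-5}$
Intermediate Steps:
$o{\left(s \right)} = -12 + s$
$\frac{1}{T{\left(o{\left(-10 \right)},101 - -26 \right)} + 70833} = \frac{1}{\left(297 - \left(-12 - 10\right)\right) + 70833} = \frac{1}{\left(297 - -22\right) + 70833} = \frac{1}{\left(297 + 22\right) + 70833} = \frac{1}{319 + 70833} = \frac{1}{71152}$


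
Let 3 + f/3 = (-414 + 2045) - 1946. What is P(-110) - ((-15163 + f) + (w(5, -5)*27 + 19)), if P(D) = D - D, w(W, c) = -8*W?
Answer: 17178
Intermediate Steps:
P(D) = 0
f = -954 (f = -9 + 3*((-414 + 2045) - 1946) = -9 + 3*(1631 - 1946) = -9 + 3*(-315) = -9 - 945 = -954)
P(-110) - ((-15163 + f) + (w(5, -5)*27 + 19)) = 0 - ((-15163 - 954) + (-8*5*27 + 19)) = 0 - (-16117 + (-40*27 + 19)) = 0 - (-16117 + (-1080 + 19)) = 0 - (-16117 - 1061) = 0 - 1*(-17178) = 0 + 17178 = 17178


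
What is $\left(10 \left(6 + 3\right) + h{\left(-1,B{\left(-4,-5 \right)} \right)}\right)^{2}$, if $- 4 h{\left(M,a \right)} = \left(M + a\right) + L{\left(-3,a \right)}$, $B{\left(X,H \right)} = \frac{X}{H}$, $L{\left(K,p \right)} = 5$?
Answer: $\frac{197136}{25} \approx 7885.4$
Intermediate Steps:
$h{\left(M,a \right)} = - \frac{5}{4} - \frac{M}{4} - \frac{a}{4}$ ($h{\left(M,a \right)} = - \frac{\left(M + a\right) + 5}{4} = - \frac{5 + M + a}{4} = - \frac{5}{4} - \frac{M}{4} - \frac{a}{4}$)
$\left(10 \left(6 + 3\right) + h{\left(-1,B{\left(-4,-5 \right)} \right)}\right)^{2} = \left(10 \left(6 + 3\right) - \left(1 + \frac{1}{4} \left(-4\right) \frac{1}{-5}\right)\right)^{2} = \left(10 \cdot 9 - \left(1 + \frac{1}{4} \left(-4\right) \left(- \frac{1}{5}\right)\right)\right)^{2} = \left(90 - \frac{6}{5}\right)^{2} = \left(\frac{444}{5}\right)^{2} = \frac{197136}{25}$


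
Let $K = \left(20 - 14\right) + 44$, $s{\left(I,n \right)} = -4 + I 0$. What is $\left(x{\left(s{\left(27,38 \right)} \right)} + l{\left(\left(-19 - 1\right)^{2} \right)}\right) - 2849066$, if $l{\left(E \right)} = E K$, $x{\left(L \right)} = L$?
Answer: $-2829070$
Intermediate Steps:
$s{\left(I,n \right)} = -4$ ($s{\left(I,n \right)} = -4 + 0 = -4$)
$K = 50$ ($K = 6 + 44 = 50$)
$l{\left(E \right)} = 50 E$ ($l{\left(E \right)} = E 50 = 50 E$)
$\left(x{\left(s{\left(27,38 \right)} \right)} + l{\left(\left(-19 - 1\right)^{2} \right)}\right) - 2849066 = \left(-4 + 50 \left(-19 - 1\right)^{2}\right) - 2849066 = \left(-4 + 50 \left(-20\right)^{2}\right) - 2849066 = \left(-4 + 50 \cdot 400\right) - 2849066 = \left(-4 + 20000\right) - 2849066 = 19996 - 2849066 = -2829070$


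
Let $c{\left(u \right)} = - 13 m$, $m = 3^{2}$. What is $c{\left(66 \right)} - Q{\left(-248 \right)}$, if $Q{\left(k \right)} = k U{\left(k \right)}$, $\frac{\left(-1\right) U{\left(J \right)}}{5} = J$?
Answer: $307403$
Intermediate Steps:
$U{\left(J \right)} = - 5 J$
$m = 9$
$c{\left(u \right)} = -117$ ($c{\left(u \right)} = \left(-13\right) 9 = -117$)
$Q{\left(k \right)} = - 5 k^{2}$ ($Q{\left(k \right)} = k \left(- 5 k\right) = - 5 k^{2}$)
$c{\left(66 \right)} - Q{\left(-248 \right)} = -117 - - 5 \left(-248\right)^{2} = -117 - \left(-5\right) 61504 = -117 - -307520 = -117 + 307520 = 307403$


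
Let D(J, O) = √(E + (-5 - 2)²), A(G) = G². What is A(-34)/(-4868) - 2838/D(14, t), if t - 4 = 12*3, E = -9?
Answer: -289/1217 - 1419*√10/10 ≈ -448.96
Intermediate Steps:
t = 40 (t = 4 + 12*3 = 4 + 36 = 40)
D(J, O) = 2*√10 (D(J, O) = √(-9 + (-5 - 2)²) = √(-9 + (-7)²) = √(-9 + 49) = √40 = 2*√10)
A(-34)/(-4868) - 2838/D(14, t) = (-34)²/(-4868) - 2838*√10/20 = 1156*(-1/4868) - 1419*√10/10 = -289/1217 - 1419*√10/10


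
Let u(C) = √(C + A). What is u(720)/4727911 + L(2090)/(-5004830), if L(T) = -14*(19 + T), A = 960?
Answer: 14763/2502415 + 4*√105/4727911 ≈ 0.0059082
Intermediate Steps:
u(C) = √(960 + C) (u(C) = √(C + 960) = √(960 + C))
L(T) = -266 - 14*T
u(720)/4727911 + L(2090)/(-5004830) = √(960 + 720)/4727911 + (-266 - 14*2090)/(-5004830) = √1680*(1/4727911) + (-266 - 29260)*(-1/5004830) = (4*√105)*(1/4727911) - 29526*(-1/5004830) = 4*√105/4727911 + 14763/2502415 = 14763/2502415 + 4*√105/4727911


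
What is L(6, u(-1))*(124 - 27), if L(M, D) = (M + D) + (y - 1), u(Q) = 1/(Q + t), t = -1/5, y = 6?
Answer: 5917/6 ≈ 986.17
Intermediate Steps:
t = -⅕ (t = -1*⅕ = -⅕ ≈ -0.20000)
u(Q) = 1/(-⅕ + Q) (u(Q) = 1/(Q - ⅕) = 1/(-⅕ + Q))
L(M, D) = 5 + D + M (L(M, D) = (M + D) + (6 - 1) = (D + M) + 5 = 5 + D + M)
L(6, u(-1))*(124 - 27) = (5 + 5/(-1 + 5*(-1)) + 6)*(124 - 27) = (5 + 5/(-1 - 5) + 6)*97 = (5 + 5/(-6) + 6)*97 = (5 + 5*(-⅙) + 6)*97 = (5 - ⅚ + 6)*97 = (61/6)*97 = 5917/6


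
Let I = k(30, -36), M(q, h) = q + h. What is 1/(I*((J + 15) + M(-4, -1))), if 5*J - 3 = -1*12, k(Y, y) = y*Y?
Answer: -1/8856 ≈ -0.00011292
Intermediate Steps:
k(Y, y) = Y*y
J = -9/5 (J = ⅗ + (-1*12)/5 = ⅗ + (⅕)*(-12) = ⅗ - 12/5 = -9/5 ≈ -1.8000)
M(q, h) = h + q
I = -1080 (I = 30*(-36) = -1080)
1/(I*((J + 15) + M(-4, -1))) = 1/(-1080*((-9/5 + 15) + (-1 - 4))) = 1/(-1080*(66/5 - 5)) = 1/(-1080*41/5) = 1/(-8856) = -1/8856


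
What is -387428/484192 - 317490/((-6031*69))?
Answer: -624815201/16790931224 ≈ -0.037211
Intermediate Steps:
-387428/484192 - 317490/((-6031*69)) = -387428*1/484192 - 317490/(-416139) = -96857/121048 - 317490*(-1/416139) = -96857/121048 + 105830/138713 = -624815201/16790931224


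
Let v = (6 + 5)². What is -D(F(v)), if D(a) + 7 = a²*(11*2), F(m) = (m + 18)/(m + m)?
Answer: -687/2662 ≈ -0.25808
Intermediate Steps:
v = 121 (v = 11² = 121)
F(m) = (18 + m)/(2*m) (F(m) = (18 + m)/((2*m)) = (18 + m)*(1/(2*m)) = (18 + m)/(2*m))
D(a) = -7 + 22*a² (D(a) = -7 + a²*(11*2) = -7 + a²*22 = -7 + 22*a²)
-D(F(v)) = -(-7 + 22*((½)*(18 + 121)/121)²) = -(-7 + 22*((½)*(1/121)*139)²) = -(-7 + 22*(139/242)²) = -(-7 + 22*(19321/58564)) = -(-7 + 19321/2662) = -1*687/2662 = -687/2662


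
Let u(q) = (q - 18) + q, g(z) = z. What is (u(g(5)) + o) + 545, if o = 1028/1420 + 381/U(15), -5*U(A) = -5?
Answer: 326147/355 ≈ 918.72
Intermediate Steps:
U(A) = 1 (U(A) = -1/5*(-5) = 1)
u(q) = -18 + 2*q (u(q) = (-18 + q) + q = -18 + 2*q)
o = 135512/355 (o = 1028/1420 + 381/1 = 1028*(1/1420) + 381*1 = 257/355 + 381 = 135512/355 ≈ 381.72)
(u(g(5)) + o) + 545 = ((-18 + 2*5) + 135512/355) + 545 = ((-18 + 10) + 135512/355) + 545 = (-8 + 135512/355) + 545 = 132672/355 + 545 = 326147/355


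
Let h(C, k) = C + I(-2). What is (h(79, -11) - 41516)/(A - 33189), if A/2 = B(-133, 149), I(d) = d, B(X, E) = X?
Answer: 41439/33455 ≈ 1.2386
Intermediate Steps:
h(C, k) = -2 + C (h(C, k) = C - 2 = -2 + C)
A = -266 (A = 2*(-133) = -266)
(h(79, -11) - 41516)/(A - 33189) = ((-2 + 79) - 41516)/(-266 - 33189) = (77 - 41516)/(-33455) = -41439*(-1/33455) = 41439/33455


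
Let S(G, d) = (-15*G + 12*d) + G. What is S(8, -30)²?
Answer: 222784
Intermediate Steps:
S(G, d) = -14*G + 12*d
S(8, -30)² = (-14*8 + 12*(-30))² = (-112 - 360)² = (-472)² = 222784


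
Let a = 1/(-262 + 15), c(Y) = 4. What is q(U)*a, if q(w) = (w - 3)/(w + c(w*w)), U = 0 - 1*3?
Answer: 6/247 ≈ 0.024291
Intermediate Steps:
a = -1/247 (a = 1/(-247) = -1/247 ≈ -0.0040486)
U = -3 (U = 0 - 3 = -3)
q(w) = (-3 + w)/(4 + w) (q(w) = (w - 3)/(w + 4) = (-3 + w)/(4 + w))
q(U)*a = ((-3 - 3)/(4 - 3))*(-1/247) = (-6/1)*(-1/247) = (1*(-6))*(-1/247) = -6*(-1/247) = 6/247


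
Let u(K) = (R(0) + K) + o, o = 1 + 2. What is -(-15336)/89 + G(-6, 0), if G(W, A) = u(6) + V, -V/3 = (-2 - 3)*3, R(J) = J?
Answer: 20142/89 ≈ 226.31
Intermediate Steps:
o = 3
V = 45 (V = -3*(-2 - 3)*3 = -(-15)*3 = -3*(-15) = 45)
u(K) = 3 + K (u(K) = (0 + K) + 3 = K + 3 = 3 + K)
G(W, A) = 54 (G(W, A) = (3 + 6) + 45 = 9 + 45 = 54)
-(-15336)/89 + G(-6, 0) = -(-15336)/89 + 54 = -108*(-142/89) + 54 = 15336/89 + 54 = 20142/89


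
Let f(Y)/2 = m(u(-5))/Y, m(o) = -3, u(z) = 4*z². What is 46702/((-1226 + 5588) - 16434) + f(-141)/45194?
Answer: -24800133673/6410588124 ≈ -3.8686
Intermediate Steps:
f(Y) = -6/Y (f(Y) = 2*(-3/Y) = -6/Y)
46702/((-1226 + 5588) - 16434) + f(-141)/45194 = 46702/((-1226 + 5588) - 16434) - 6/(-141)/45194 = 46702/(4362 - 16434) - 6*(-1/141)*(1/45194) = 46702/(-12072) + (2/47)*(1/45194) = 46702*(-1/12072) + 1/1062059 = -23351/6036 + 1/1062059 = -24800133673/6410588124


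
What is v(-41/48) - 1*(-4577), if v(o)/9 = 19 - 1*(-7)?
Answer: 4811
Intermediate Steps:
v(o) = 234 (v(o) = 9*(19 - 1*(-7)) = 9*(19 + 7) = 9*26 = 234)
v(-41/48) - 1*(-4577) = 234 - 1*(-4577) = 234 + 4577 = 4811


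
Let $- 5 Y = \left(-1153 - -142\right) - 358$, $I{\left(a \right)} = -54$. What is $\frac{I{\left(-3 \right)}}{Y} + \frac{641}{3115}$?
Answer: $\frac{36479}{4264435} \approx 0.0085542$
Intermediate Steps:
$Y = \frac{1369}{5}$ ($Y = - \frac{\left(-1153 - -142\right) - 358}{5} = - \frac{\left(-1153 + 142\right) - 358}{5} = - \frac{-1011 - 358}{5} = \left(- \frac{1}{5}\right) \left(-1369\right) = \frac{1369}{5} \approx 273.8$)
$\frac{I{\left(-3 \right)}}{Y} + \frac{641}{3115} = - \frac{54}{\frac{1369}{5}} + \frac{641}{3115} = \left(-54\right) \frac{5}{1369} + 641 \cdot \frac{1}{3115} = - \frac{270}{1369} + \frac{641}{3115} = \frac{36479}{4264435}$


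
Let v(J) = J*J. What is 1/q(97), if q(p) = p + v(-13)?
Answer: 1/266 ≈ 0.0037594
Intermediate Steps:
v(J) = J²
q(p) = 169 + p (q(p) = p + (-13)² = p + 169 = 169 + p)
1/q(97) = 1/(169 + 97) = 1/266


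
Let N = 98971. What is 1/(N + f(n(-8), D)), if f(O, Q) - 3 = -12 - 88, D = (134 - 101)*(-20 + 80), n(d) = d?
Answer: 1/98874 ≈ 1.0114e-5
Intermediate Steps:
D = 1980 (D = 33*60 = 1980)
f(O, Q) = -97 (f(O, Q) = 3 + (-12 - 88) = 3 - 100 = -97)
1/(N + f(n(-8), D)) = 1/(98971 - 97) = 1/98874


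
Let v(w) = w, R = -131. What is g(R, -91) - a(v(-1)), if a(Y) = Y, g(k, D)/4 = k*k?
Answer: 68645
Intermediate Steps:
g(k, D) = 4*k² (g(k, D) = 4*(k*k) = 4*k²)
g(R, -91) - a(v(-1)) = 4*(-131)² - 1*(-1) = 4*17161 + 1 = 68644 + 1 = 68645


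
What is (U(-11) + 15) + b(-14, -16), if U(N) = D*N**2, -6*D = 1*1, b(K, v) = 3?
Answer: -13/6 ≈ -2.1667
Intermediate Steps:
D = -1/6 ≈ -0.16667
U(N) = -N**2/6
(U(-11) + 15) + b(-14, -16) = (-1/6*(-11)**2 + 15) + 3 = (-1/6*121 + 15) + 3 = (-121/6 + 15) + 3 = -31/6 + 3 = -13/6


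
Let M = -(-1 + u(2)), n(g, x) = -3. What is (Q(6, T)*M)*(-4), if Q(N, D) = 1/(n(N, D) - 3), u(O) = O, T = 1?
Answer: -⅔ ≈ -0.66667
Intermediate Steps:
Q(N, D) = -⅙ (Q(N, D) = 1/(-3 - 3) = 1/(-6) = -⅙)
M = -1 (M = -(-1 + 2) = -1*1 = -1)
(Q(6, T)*M)*(-4) = -⅙*(-1)*(-4) = (⅙)*(-4) = -⅔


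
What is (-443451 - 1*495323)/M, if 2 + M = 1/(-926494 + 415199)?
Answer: 479990452330/1022591 ≈ 4.6939e+5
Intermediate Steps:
M = -1022591/511295 (M = -2 + 1/(-926494 + 415199) = -2 + 1/(-511295) = -2 - 1/511295 = -1022591/511295 ≈ -2.0000)
(-443451 - 1*495323)/M = (-443451 - 1*495323)/(-1022591/511295) = (-443451 - 495323)*(-511295/1022591) = -938774*(-511295/1022591) = 479990452330/1022591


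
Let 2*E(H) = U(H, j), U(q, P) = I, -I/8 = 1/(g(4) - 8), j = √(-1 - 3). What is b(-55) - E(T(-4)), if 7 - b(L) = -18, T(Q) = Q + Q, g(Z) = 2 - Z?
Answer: 123/5 ≈ 24.600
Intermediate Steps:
j = 2*I (j = √(-4) = 2*I ≈ 2.0*I)
T(Q) = 2*Q
I = ⅘ (I = -8/((2 - 1*4) - 8) = -8/((2 - 4) - 8) = -8/(-2 - 8) = -8/(-10) = -8*(-⅒) = ⅘ ≈ 0.80000)
U(q, P) = ⅘
E(H) = ⅖ (E(H) = (½)*(⅘) = ⅖)
b(L) = 25 (b(L) = 7 - 1*(-18) = 7 + 18 = 25)
b(-55) - E(T(-4)) = 25 - 1*⅖ = 25 - ⅖ = 123/5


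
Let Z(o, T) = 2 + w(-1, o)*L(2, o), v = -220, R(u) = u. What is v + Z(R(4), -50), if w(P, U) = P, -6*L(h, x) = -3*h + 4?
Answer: -655/3 ≈ -218.33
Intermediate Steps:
L(h, x) = -2/3 + h/2 (L(h, x) = -(-3*h + 4)/6 = -(4 - 3*h)/6 = -2/3 + h/2)
Z(o, T) = 5/3 (Z(o, T) = 2 - (-2/3 + (1/2)*2) = 2 - (-2/3 + 1) = 2 - 1*1/3 = 2 - 1/3 = 5/3)
v + Z(R(4), -50) = -220 + 5/3 = -655/3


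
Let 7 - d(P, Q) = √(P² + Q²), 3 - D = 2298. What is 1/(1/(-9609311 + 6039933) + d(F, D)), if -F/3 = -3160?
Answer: -17836642315762/242418773498354493535 - 38221377920652*√422833/242418773498354493535 ≈ -0.00010260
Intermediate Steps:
F = 9480 (F = -3*(-3160) = 9480)
D = -2295 (D = 3 - 1*2298 = 3 - 2298 = -2295)
d(P, Q) = 7 - √(P² + Q²)
1/(1/(-9609311 + 6039933) + d(F, D)) = 1/(1/(-9609311 + 6039933) + (7 - √(9480² + (-2295)²))) = 1/(1/(-3569378) + (7 - √(89870400 + 5267025))) = 1/(-1/3569378 + (7 - √95137425)) = 1/(-1/3569378 + (7 - 15*√422833)) = 1/(24985645/3569378 - 15*√422833)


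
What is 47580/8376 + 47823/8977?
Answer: 68974259/6265946 ≈ 11.008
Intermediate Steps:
47580/8376 + 47823/8977 = 47580*(1/8376) + 47823*(1/8977) = 3965/698 + 47823/8977 = 68974259/6265946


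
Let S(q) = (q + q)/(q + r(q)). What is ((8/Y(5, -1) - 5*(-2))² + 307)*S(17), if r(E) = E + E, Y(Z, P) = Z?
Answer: 22078/75 ≈ 294.37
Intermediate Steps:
r(E) = 2*E
S(q) = ⅔ (S(q) = (q + q)/(q + 2*q) = (2*q)/((3*q)) = (2*q)*(1/(3*q)) = ⅔)
((8/Y(5, -1) - 5*(-2))² + 307)*S(17) = ((8/5 - 5*(-2))² + 307)*(⅔) = ((8*(⅕) + 10)² + 307)*(⅔) = ((8/5 + 10)² + 307)*(⅔) = ((58/5)² + 307)*(⅔) = (3364/25 + 307)*(⅔) = (11039/25)*(⅔) = 22078/75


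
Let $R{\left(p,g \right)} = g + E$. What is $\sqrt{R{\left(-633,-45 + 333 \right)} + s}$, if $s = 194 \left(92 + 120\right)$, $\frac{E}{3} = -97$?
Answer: $5 \sqrt{1645} \approx 202.79$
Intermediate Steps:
$E = -291$ ($E = 3 \left(-97\right) = -291$)
$R{\left(p,g \right)} = -291 + g$ ($R{\left(p,g \right)} = g - 291 = -291 + g$)
$s = 41128$ ($s = 194 \cdot 212 = 41128$)
$\sqrt{R{\left(-633,-45 + 333 \right)} + s} = \sqrt{\left(-291 + \left(-45 + 333\right)\right) + 41128} = \sqrt{\left(-291 + 288\right) + 41128} = \sqrt{-3 + 41128} = \sqrt{41125} = 5 \sqrt{1645}$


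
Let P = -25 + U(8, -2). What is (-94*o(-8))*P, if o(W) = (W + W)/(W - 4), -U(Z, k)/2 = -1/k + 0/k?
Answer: 9776/3 ≈ 3258.7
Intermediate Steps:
U(Z, k) = 2/k (U(Z, k) = -2*(-1/k + 0/k) = -2*(-1/k + 0) = -(-2)/k = 2/k)
o(W) = 2*W/(-4 + W) (o(W) = (2*W)/(-4 + W) = 2*W/(-4 + W))
P = -26 (P = -25 + 2/(-2) = -25 + 2*(-1/2) = -25 - 1 = -26)
(-94*o(-8))*P = -188*(-8)/(-4 - 8)*(-26) = -188*(-8)/(-12)*(-26) = -188*(-8)*(-1)/12*(-26) = -94*4/3*(-26) = -376/3*(-26) = 9776/3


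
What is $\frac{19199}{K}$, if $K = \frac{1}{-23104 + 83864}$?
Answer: $1166531240$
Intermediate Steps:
$K = \frac{1}{60760} \approx 1.6458 \cdot 10^{-5}$
$\frac{19199}{K} = 19199 \frac{1}{\frac{1}{60760}} = 19199 \cdot 60760 = 1166531240$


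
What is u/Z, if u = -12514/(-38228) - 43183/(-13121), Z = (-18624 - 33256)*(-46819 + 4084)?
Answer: 907497959/556035081260089200 ≈ 1.6321e-9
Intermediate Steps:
Z = 2217091800 (Z = -51880*(-42735) = 2217091800)
u = 907497959/250794794 (u = -12514*(-1/38228) - 43183*(-1/13121) = 6257/19114 + 43183/13121 = 907497959/250794794 ≈ 3.6185)
u/Z = (907497959/250794794)/2217091800 = (907497959/250794794)*(1/2217091800) = 907497959/556035081260089200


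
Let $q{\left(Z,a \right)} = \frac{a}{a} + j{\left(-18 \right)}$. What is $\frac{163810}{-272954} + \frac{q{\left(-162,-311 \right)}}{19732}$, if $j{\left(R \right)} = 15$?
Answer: $- \frac{403491457}{673241041} \approx -0.59933$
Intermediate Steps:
$q{\left(Z,a \right)} = 16$ ($q{\left(Z,a \right)} = \frac{a}{a} + 15 = 1 + 15 = 16$)
$\frac{163810}{-272954} + \frac{q{\left(-162,-311 \right)}}{19732} = \frac{163810}{-272954} + \frac{16}{19732} = 163810 \left(- \frac{1}{272954}\right) + 16 \cdot \frac{1}{19732} = - \frac{81905}{136477} + \frac{4}{4933} = - \frac{403491457}{673241041}$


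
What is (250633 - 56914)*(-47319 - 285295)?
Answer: -64433651466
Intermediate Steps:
(250633 - 56914)*(-47319 - 285295) = 193719*(-332614) = -64433651466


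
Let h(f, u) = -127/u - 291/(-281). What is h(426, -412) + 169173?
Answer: 19585652135/115772 ≈ 1.6917e+5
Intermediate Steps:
h(f, u) = 291/281 - 127/u (h(f, u) = -127/u - 291*(-1/281) = -127/u + 291/281 = 291/281 - 127/u)
h(426, -412) + 169173 = (291/281 - 127/(-412)) + 169173 = (291/281 - 127*(-1/412)) + 169173 = (291/281 + 127/412) + 169173 = 155579/115772 + 169173 = 19585652135/115772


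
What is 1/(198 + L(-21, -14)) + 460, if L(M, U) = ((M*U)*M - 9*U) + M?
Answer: 2700659/5871 ≈ 460.00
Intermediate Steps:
L(M, U) = M - 9*U + U*M**2 (L(M, U) = (U*M**2 - 9*U) + M = (-9*U + U*M**2) + M = M - 9*U + U*M**2)
1/(198 + L(-21, -14)) + 460 = 1/(198 + (-21 - 9*(-14) - 14*(-21)**2)) + 460 = 1/(198 + (-21 + 126 - 14*441)) + 460 = 1/(198 + (-21 + 126 - 6174)) + 460 = 1/(198 - 6069) + 460 = 1/(-5871) + 460 = -1/5871 + 460 = 2700659/5871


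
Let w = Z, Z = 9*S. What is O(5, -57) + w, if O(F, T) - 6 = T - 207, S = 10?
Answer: -168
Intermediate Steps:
O(F, T) = -201 + T (O(F, T) = 6 + (T - 207) = 6 + (-207 + T) = -201 + T)
Z = 90 (Z = 9*10 = 90)
w = 90
O(5, -57) + w = (-201 - 57) + 90 = -258 + 90 = -168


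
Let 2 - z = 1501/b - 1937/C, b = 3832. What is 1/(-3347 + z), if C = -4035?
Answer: -15462120/51734270519 ≈ -0.00029888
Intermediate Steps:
z = 17445121/15462120 (z = 2 - (1501/3832 - 1937/(-4035)) = 2 - (1501*(1/3832) - 1937*(-1/4035)) = 2 - (1501/3832 + 1937/4035) = 2 - 1*13479119/15462120 = 2 - 13479119/15462120 = 17445121/15462120 ≈ 1.1282)
1/(-3347 + z) = 1/(-3347 + 17445121/15462120) = 1/(-51734270519/15462120) = -15462120/51734270519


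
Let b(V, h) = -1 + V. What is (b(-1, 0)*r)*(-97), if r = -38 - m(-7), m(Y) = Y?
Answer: -6014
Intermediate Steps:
r = -31 (r = -38 - 1*(-7) = -38 + 7 = -31)
(b(-1, 0)*r)*(-97) = ((-1 - 1)*(-31))*(-97) = -2*(-31)*(-97) = 62*(-97) = -6014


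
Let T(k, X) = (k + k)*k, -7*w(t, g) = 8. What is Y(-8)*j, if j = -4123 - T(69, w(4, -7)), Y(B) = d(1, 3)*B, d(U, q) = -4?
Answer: -436640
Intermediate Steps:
w(t, g) = -8/7 (w(t, g) = -⅐*8 = -8/7)
T(k, X) = 2*k² (T(k, X) = (2*k)*k = 2*k²)
Y(B) = -4*B
j = -13645 (j = -4123 - 2*69² = -4123 - 2*4761 = -4123 - 1*9522 = -4123 - 9522 = -13645)
Y(-8)*j = -4*(-8)*(-13645) = 32*(-13645) = -436640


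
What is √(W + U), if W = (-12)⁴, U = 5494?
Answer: √26230 ≈ 161.96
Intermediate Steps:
W = 20736
√(W + U) = √(20736 + 5494) = √26230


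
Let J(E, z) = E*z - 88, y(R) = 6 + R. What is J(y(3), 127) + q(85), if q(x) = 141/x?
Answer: 89816/85 ≈ 1056.7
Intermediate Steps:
J(E, z) = -88 + E*z
J(y(3), 127) + q(85) = (-88 + (6 + 3)*127) + 141/85 = (-88 + 9*127) + 141*(1/85) = (-88 + 1143) + 141/85 = 1055 + 141/85 = 89816/85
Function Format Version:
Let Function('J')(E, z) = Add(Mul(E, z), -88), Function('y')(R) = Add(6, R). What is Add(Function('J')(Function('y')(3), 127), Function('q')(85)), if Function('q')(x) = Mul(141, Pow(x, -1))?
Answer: Rational(89816, 85) ≈ 1056.7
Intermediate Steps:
Function('J')(E, z) = Add(-88, Mul(E, z))
Add(Function('J')(Function('y')(3), 127), Function('q')(85)) = Add(Add(-88, Mul(Add(6, 3), 127)), Mul(141, Pow(85, -1))) = Add(Add(-88, Mul(9, 127)), Mul(141, Rational(1, 85))) = Add(Add(-88, 1143), Rational(141, 85)) = Add(1055, Rational(141, 85)) = Rational(89816, 85)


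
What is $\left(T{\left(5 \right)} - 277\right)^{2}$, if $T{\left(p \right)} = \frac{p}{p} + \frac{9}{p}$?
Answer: $\frac{1879641}{25} \approx 75186.0$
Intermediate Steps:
$T{\left(p \right)} = 1 + \frac{9}{p}$
$\left(T{\left(5 \right)} - 277\right)^{2} = \left(\frac{9 + 5}{5} - 277\right)^{2} = \left(\frac{1}{5} \cdot 14 - 277\right)^{2} = \left(\frac{14}{5} - 277\right)^{2} = \left(- \frac{1371}{5}\right)^{2} = \frac{1879641}{25}$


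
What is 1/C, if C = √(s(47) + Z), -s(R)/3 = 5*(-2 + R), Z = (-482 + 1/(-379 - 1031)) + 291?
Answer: -I*√1721696010/1221061 ≈ -0.033981*I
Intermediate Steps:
Z = -269311/1410 (Z = (-482 + 1/(-1410)) + 291 = (-482 - 1/1410) + 291 = -679621/1410 + 291 = -269311/1410 ≈ -191.00)
s(R) = 30 - 15*R (s(R) = -15*(-2 + R) = -3*(-10 + 5*R) = 30 - 15*R)
C = I*√1721696010/1410 (C = √((30 - 15*47) - 269311/1410) = √((30 - 705) - 269311/1410) = √(-675 - 269311/1410) = √(-1221061/1410) = I*√1721696010/1410 ≈ 29.428*I)
1/C = 1/(I*√1721696010/1410) = -I*√1721696010/1221061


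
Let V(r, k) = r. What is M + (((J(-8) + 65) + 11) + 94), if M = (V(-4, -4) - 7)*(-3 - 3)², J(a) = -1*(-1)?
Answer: -225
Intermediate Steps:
J(a) = 1
M = -396 (M = (-4 - 7)*(-3 - 3)² = -11*(-6)² = -11*36 = -396)
M + (((J(-8) + 65) + 11) + 94) = -396 + (((1 + 65) + 11) + 94) = -396 + ((66 + 11) + 94) = -396 + (77 + 94) = -396 + 171 = -225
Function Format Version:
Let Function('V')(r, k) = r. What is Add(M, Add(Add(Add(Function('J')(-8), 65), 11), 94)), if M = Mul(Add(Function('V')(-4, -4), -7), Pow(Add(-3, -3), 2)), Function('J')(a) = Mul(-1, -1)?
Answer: -225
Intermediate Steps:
Function('J')(a) = 1
M = -396 (M = Mul(Add(-4, -7), Pow(Add(-3, -3), 2)) = Mul(-11, Pow(-6, 2)) = Mul(-11, 36) = -396)
Add(M, Add(Add(Add(Function('J')(-8), 65), 11), 94)) = Add(-396, Add(Add(Add(1, 65), 11), 94)) = Add(-396, Add(Add(66, 11), 94)) = Add(-396, Add(77, 94)) = Add(-396, 171) = -225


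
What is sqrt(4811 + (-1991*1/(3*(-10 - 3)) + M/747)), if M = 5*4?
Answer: 2*sqrt(12736418890)/3237 ≈ 69.729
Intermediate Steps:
M = 20
sqrt(4811 + (-1991*1/(3*(-10 - 3)) + M/747)) = sqrt(4811 + (-1991*1/(3*(-10 - 3)) + 20/747)) = sqrt(4811 + (-1991/((-13*3)) + 20*(1/747))) = sqrt(4811 + (-1991/(-39) + 20/747)) = sqrt(4811 + (-1991*(-1/39) + 20/747)) = sqrt(4811 + (1991/39 + 20/747)) = sqrt(4811 + 496019/9711) = sqrt(47215640/9711) = 2*sqrt(12736418890)/3237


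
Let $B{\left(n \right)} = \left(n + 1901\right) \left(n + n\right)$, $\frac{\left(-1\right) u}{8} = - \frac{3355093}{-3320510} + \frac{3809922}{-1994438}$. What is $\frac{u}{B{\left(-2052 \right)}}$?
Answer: $\frac{156825240197}{13500070872710130} \approx 1.1617 \cdot 10^{-5}$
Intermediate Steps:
$u = \frac{11918718254972}{1655637830845}$ ($u = - 8 \left(- \frac{3355093}{-3320510} + \frac{3809922}{-1994438}\right) = - 8 \left(\left(-3355093\right) \left(- \frac{1}{3320510}\right) + 3809922 \left(- \frac{1}{1994438}\right)\right) = - 8 \left(\frac{3355093}{3320510} - \frac{1904961}{997219}\right) = \left(-8\right) \left(- \frac{2979679563743}{3311275661690}\right) = \frac{11918718254972}{1655637830845} \approx 7.1989$)
$B{\left(n \right)} = 2 n \left(1901 + n\right)$ ($B{\left(n \right)} = \left(1901 + n\right) 2 n = 2 n \left(1901 + n\right)$)
$\frac{u}{B{\left(-2052 \right)}} = \frac{11918718254972}{1655637830845 \cdot 2 \left(-2052\right) \left(1901 - 2052\right)} = \frac{11918718254972}{1655637830845 \cdot 2 \left(-2052\right) \left(-151\right)} = \frac{11918718254972}{1655637830845 \cdot 619704} = \frac{11918718254972}{1655637830845} \cdot \frac{1}{619704} = \frac{156825240197}{13500070872710130}$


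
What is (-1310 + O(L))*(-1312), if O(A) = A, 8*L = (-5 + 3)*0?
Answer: 1718720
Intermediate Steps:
L = 0 (L = ((-5 + 3)*0)/8 = (-2*0)/8 = (⅛)*0 = 0)
(-1310 + O(L))*(-1312) = (-1310 + 0)*(-1312) = -1310*(-1312) = 1718720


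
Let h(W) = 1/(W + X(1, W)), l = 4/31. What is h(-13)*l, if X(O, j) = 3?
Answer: -2/155 ≈ -0.012903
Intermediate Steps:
l = 4/31 (l = 4*(1/31) = 4/31 ≈ 0.12903)
h(W) = 1/(3 + W) (h(W) = 1/(W + 3) = 1/(3 + W))
h(-13)*l = (4/31)/(3 - 13) = (4/31)/(-10) = -1/10*4/31 = -2/155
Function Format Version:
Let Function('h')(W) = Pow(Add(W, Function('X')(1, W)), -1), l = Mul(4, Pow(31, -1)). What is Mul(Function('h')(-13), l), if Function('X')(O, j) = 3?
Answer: Rational(-2, 155) ≈ -0.012903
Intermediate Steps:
l = Rational(4, 31) (l = Mul(4, Rational(1, 31)) = Rational(4, 31) ≈ 0.12903)
Function('h')(W) = Pow(Add(3, W), -1) (Function('h')(W) = Pow(Add(W, 3), -1) = Pow(Add(3, W), -1))
Mul(Function('h')(-13), l) = Mul(Pow(Add(3, -13), -1), Rational(4, 31)) = Mul(Pow(-10, -1), Rational(4, 31)) = Mul(Rational(-1, 10), Rational(4, 31)) = Rational(-2, 155)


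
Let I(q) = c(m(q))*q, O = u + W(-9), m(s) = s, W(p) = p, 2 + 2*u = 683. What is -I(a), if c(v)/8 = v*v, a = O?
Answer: -291434247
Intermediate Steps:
u = 681/2 (u = -1 + (½)*683 = -1 + 683/2 = 681/2 ≈ 340.50)
O = 663/2 (O = 681/2 - 9 = 663/2 ≈ 331.50)
a = 663/2 ≈ 331.50
c(v) = 8*v² (c(v) = 8*(v*v) = 8*v²)
I(q) = 8*q³ (I(q) = (8*q²)*q = 8*q³)
-I(a) = -8*(663/2)³ = -8*291434247/8 = -1*291434247 = -291434247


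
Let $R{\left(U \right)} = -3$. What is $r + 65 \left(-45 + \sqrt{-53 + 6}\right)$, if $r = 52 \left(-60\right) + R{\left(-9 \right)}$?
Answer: $-6048 + 65 i \sqrt{47} \approx -6048.0 + 445.62 i$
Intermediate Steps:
$r = -3123$ ($r = 52 \left(-60\right) - 3 = -3120 - 3 = -3123$)
$r + 65 \left(-45 + \sqrt{-53 + 6}\right) = -3123 + 65 \left(-45 + \sqrt{-53 + 6}\right) = -3123 + 65 \left(-45 + \sqrt{-47}\right) = -3123 + 65 \left(-45 + i \sqrt{47}\right) = -3123 - \left(2925 - 65 i \sqrt{47}\right) = -6048 + 65 i \sqrt{47}$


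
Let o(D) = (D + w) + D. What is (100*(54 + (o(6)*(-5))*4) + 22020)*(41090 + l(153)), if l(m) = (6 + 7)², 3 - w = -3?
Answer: -354002220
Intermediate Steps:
w = 6 (w = 3 - 1*(-3) = 3 + 3 = 6)
o(D) = 6 + 2*D (o(D) = (D + 6) + D = (6 + D) + D = 6 + 2*D)
l(m) = 169 (l(m) = 13² = 169)
(100*(54 + (o(6)*(-5))*4) + 22020)*(41090 + l(153)) = (100*(54 + ((6 + 2*6)*(-5))*4) + 22020)*(41090 + 169) = (100*(54 + ((6 + 12)*(-5))*4) + 22020)*41259 = (100*(54 + (18*(-5))*4) + 22020)*41259 = (100*(54 - 90*4) + 22020)*41259 = (100*(54 - 360) + 22020)*41259 = (100*(-306) + 22020)*41259 = (-30600 + 22020)*41259 = -8580*41259 = -354002220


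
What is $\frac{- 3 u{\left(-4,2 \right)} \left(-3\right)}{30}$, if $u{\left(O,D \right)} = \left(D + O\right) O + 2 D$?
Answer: $\frac{18}{5} \approx 3.6$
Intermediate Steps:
$u{\left(O,D \right)} = 2 D + O \left(D + O\right)$ ($u{\left(O,D \right)} = O \left(D + O\right) + 2 D = 2 D + O \left(D + O\right)$)
$\frac{- 3 u{\left(-4,2 \right)} \left(-3\right)}{30} = \frac{- 3 \left(\left(-4\right)^{2} + 2 \cdot 2 + 2 \left(-4\right)\right) \left(-3\right)}{30} = - 3 \left(16 + 4 - 8\right) \left(-3\right) \frac{1}{30} = \left(-3\right) 12 \left(-3\right) \frac{1}{30} = \left(-36\right) \left(-3\right) \frac{1}{30} = 108 \cdot \frac{1}{30} = \frac{18}{5}$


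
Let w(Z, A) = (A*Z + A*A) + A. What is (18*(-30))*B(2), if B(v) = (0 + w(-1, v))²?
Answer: -8640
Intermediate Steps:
w(Z, A) = A + A² + A*Z (w(Z, A) = (A*Z + A²) + A = (A² + A*Z) + A = A + A² + A*Z)
B(v) = v⁴ (B(v) = (0 + v*(1 + v - 1))² = (0 + v*v)² = (0 + v²)² = (v²)² = v⁴)
(18*(-30))*B(2) = (18*(-30))*2⁴ = -540*16 = -8640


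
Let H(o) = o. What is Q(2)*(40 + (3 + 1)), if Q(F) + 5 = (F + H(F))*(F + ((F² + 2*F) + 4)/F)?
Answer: 1188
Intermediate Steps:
Q(F) = -5 + 2*F*(F + (4 + F² + 2*F)/F) (Q(F) = -5 + (F + F)*(F + ((F² + 2*F) + 4)/F) = -5 + (2*F)*(F + (4 + F² + 2*F)/F) = -5 + 2*F*(F + (4 + F² + 2*F)/F))
Q(2)*(40 + (3 + 1)) = (3 + 4*2 + 4*2²)*(40 + (3 + 1)) = (3 + 8 + 4*4)*(40 + 4) = (3 + 8 + 16)*44 = 27*44 = 1188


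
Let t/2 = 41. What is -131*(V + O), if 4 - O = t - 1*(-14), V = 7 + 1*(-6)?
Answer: 11921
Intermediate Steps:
t = 82 (t = 2*41 = 82)
V = 1 (V = 7 - 6 = 1)
O = -92 (O = 4 - (82 - 1*(-14)) = 4 - (82 + 14) = 4 - 1*96 = 4 - 96 = -92)
-131*(V + O) = -131*(1 - 92) = -131*(-91) = 11921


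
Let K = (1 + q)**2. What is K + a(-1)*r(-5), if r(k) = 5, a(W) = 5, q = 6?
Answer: 74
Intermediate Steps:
K = 49 (K = (1 + 6)**2 = 7**2 = 49)
K + a(-1)*r(-5) = 49 + 5*5 = 49 + 25 = 74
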